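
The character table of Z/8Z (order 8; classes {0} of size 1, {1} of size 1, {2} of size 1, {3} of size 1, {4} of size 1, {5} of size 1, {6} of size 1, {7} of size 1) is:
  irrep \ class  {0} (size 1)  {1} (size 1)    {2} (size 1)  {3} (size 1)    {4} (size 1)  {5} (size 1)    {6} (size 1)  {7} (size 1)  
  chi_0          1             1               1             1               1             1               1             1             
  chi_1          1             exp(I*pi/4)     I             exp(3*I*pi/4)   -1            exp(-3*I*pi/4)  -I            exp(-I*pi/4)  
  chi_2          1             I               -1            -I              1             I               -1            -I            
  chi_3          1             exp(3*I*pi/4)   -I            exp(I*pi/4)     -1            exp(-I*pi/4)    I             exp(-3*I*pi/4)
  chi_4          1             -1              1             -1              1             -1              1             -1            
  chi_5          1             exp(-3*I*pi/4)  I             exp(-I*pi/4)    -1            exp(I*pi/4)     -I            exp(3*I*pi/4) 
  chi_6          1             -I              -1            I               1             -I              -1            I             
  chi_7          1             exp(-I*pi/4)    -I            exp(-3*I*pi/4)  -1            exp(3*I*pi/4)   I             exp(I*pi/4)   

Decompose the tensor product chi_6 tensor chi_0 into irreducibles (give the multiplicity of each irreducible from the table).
chi_6 tensor chi_0 = chi_6 (all other irreducibles have multiplicity 0).

Solution. The character of a tensor product is the pointwise product (chi_6 * chi_0)(C) = chi_6(C) * chi_0(C):
  {0}: (1)*(1), {1}: (-I)*(1), {2}: (-1)*(1), {3}: (I)*(1), {4}: (1)*(1), {5}: (-I)*(1), {6}: (-1)*(1), {7}: (I)*(1)
so (chi_6 * chi_0) takes values
  {0} -> 1, {1} -> -I, {2} -> -1, {3} -> I, {4} -> 1, {5} -> -I, {6} -> -1, {7} -> I.
Now take the inner product of this character with each irreducible chi from the table, <chi_6*chi_0, chi> = (1/8) sum_C |C| (chi_6*chi_0)(C) conj(chi(C)):
  <chi_6*chi_0, chi_0> = (1/8)[1*(1)*conj(1) + 1*(-I)*conj(1) + 1*(-1)*conj(1) + 1*(I)*conj(1) + 1*(1)*conj(1) + 1*(-I)*conj(1) + 1*(-1)*conj(1) + 1*(I)*conj(1)]
      = (1/8)[(1) + (-I) + (-1) + (I) + (1) + (-I) + (-1) + (I)] = 0/8 = 0
  <chi_6*chi_0, chi_1> = (1/8)[1*(1)*conj(1) + 1*(-I)*conj(exp(I*pi/4)) + 1*(-1)*conj(I) + 1*(I)*conj(exp(3*I*pi/4)) + 1*(1)*conj(-1) + 1*(-I)*conj(exp(-3*I*pi/4)) + 1*(-1)*conj(-I) + 1*(I)*conj(exp(-I*pi/4))]
      = (1/8)[(1) + (-exp(I*pi/4)) + (I) + (exp(-I*pi/4)) + (-1) + (-exp(-3*I*pi/4)) + (-I) + (exp(3*I*pi/4))] = 0/8 = 0
  <chi_6*chi_0, chi_2> = (1/8)[1*(1)*conj(1) + 1*(-I)*conj(I) + 1*(-1)*conj(-1) + 1*(I)*conj(-I) + 1*(1)*conj(1) + 1*(-I)*conj(I) + 1*(-1)*conj(-1) + 1*(I)*conj(-I)]
      = (1/8)[(1) + (-1) + (1) + (-1) + (1) + (-1) + (1) + (-1)] = 0/8 = 0
  <chi_6*chi_0, chi_3> = (1/8)[1*(1)*conj(1) + 1*(-I)*conj(exp(3*I*pi/4)) + 1*(-1)*conj(-I) + 1*(I)*conj(exp(I*pi/4)) + 1*(1)*conj(-1) + 1*(-I)*conj(exp(-I*pi/4)) + 1*(-1)*conj(I) + 1*(I)*conj(exp(-3*I*pi/4))]
      = (1/8)[(1) + (-exp(-I*pi/4)) + (-I) + (exp(I*pi/4)) + (-1) + (-exp(3*I*pi/4)) + (I) + (exp(-3*I*pi/4))] = 0/8 = 0
  <chi_6*chi_0, chi_4> = (1/8)[1*(1)*conj(1) + 1*(-I)*conj(-1) + 1*(-1)*conj(1) + 1*(I)*conj(-1) + 1*(1)*conj(1) + 1*(-I)*conj(-1) + 1*(-1)*conj(1) + 1*(I)*conj(-1)]
      = (1/8)[(1) + (I) + (-1) + (-I) + (1) + (I) + (-1) + (-I)] = 0/8 = 0
  <chi_6*chi_0, chi_5> = (1/8)[1*(1)*conj(1) + 1*(-I)*conj(exp(-3*I*pi/4)) + 1*(-1)*conj(I) + 1*(I)*conj(exp(-I*pi/4)) + 1*(1)*conj(-1) + 1*(-I)*conj(exp(I*pi/4)) + 1*(-1)*conj(-I) + 1*(I)*conj(exp(3*I*pi/4))]
      = (1/8)[(1) + (-exp(-3*I*pi/4)) + (I) + (exp(3*I*pi/4)) + (-1) + (-exp(I*pi/4)) + (-I) + (exp(-I*pi/4))] = 0/8 = 0
  <chi_6*chi_0, chi_6> = (1/8)[1*(1)*conj(1) + 1*(-I)*conj(-I) + 1*(-1)*conj(-1) + 1*(I)*conj(I) + 1*(1)*conj(1) + 1*(-I)*conj(-I) + 1*(-1)*conj(-1) + 1*(I)*conj(I)]
      = (1/8)[(1) + (1) + (1) + (1) + (1) + (1) + (1) + (1)] = 8/8 = 1
  <chi_6*chi_0, chi_7> = (1/8)[1*(1)*conj(1) + 1*(-I)*conj(exp(-I*pi/4)) + 1*(-1)*conj(-I) + 1*(I)*conj(exp(-3*I*pi/4)) + 1*(1)*conj(-1) + 1*(-I)*conj(exp(3*I*pi/4)) + 1*(-1)*conj(I) + 1*(I)*conj(exp(I*pi/4))]
      = (1/8)[(1) + (-exp(3*I*pi/4)) + (-I) + (exp(-3*I*pi/4)) + (-1) + (-exp(-I*pi/4)) + (I) + (exp(I*pi/4))] = 0/8 = 0
(Exp terms are combined using exp(i*s)*conj(exp(i*t)) = exp(i*(s-t)), and sums of them are collapsed using the identity that for every m > 1 the m distinct m-th roots of unity sum to 0, e.g. 1 + exp(2*I*pi/3) + exp(-2*I*pi/3) = 0.)
Hence the multiplicities are chi_6: 1. Dimension check: dim(chi_6)*dim(chi_0) = 1*1 = 1 and sum (mult * dim) = 1*1 = 1.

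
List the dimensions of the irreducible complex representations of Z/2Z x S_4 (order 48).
Dimensions: 1, 1, 1, 1, 2, 2, 3, 3, 3, 3

Proof sketch: There are 10 irreducibles (= number of conjugacy classes). Their dimensions d_i satisfy sum d_i^2 = |G| = 48: 1 + 1 + 1 + 1 + 4 + 4 + 9 + 9 + 9 + 9 = 48. (For the product with Z/2Z: each of the 2 1-dim characters of Z/2Z tensors with each irrep of S_4, giving 2 copies of each S_4-dimension.)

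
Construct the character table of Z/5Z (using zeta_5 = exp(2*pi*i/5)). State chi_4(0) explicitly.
Character table of Z/5Z (irreps indexed chi_0,...,chi_4 with chi_k(m) = zeta_5^(k*m), zeta_5 = exp(2*pi*i/5)):
  irrep \ class  {0} (size 1)  {1} (size 1)    {2} (size 1)    {3} (size 1)    {4} (size 1)  
  chi_0          1             1               1               1               1             
  chi_1          1             exp(2*I*pi/5)   exp(4*I*pi/5)   exp(-4*I*pi/5)  exp(-2*I*pi/5)
  chi_2          1             exp(4*I*pi/5)   exp(-2*I*pi/5)  exp(2*I*pi/5)   exp(-4*I*pi/5)
  chi_3          1             exp(-4*I*pi/5)  exp(2*I*pi/5)   exp(-2*I*pi/5)  exp(4*I*pi/5) 
  chi_4          1             exp(-2*I*pi/5)  exp(-4*I*pi/5)  exp(4*I*pi/5)   exp(2*I*pi/5) 

Spot check: chi_4(0) = zeta_5^(4*0) = zeta_5^0 = 1.

Argument: Z/5Z is abelian, so all 5 irreducible complex representations are 1-dimensional. They are given by chi_k(m) = zeta_5^(k*m) for k = 0,...,4. Row orthogonality: sum_m chi_k(m) conj(chi_l(m)) = 5 * [k = l].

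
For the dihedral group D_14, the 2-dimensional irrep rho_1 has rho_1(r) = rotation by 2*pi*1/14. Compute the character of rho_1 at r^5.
chi_{rho_1}(r^5) = 2*cos(2*pi*1*5/14) = -2*cos(2*pi/7)

Details: rho_1(r^5) is rotation by angle 2*pi*1*5/14, whose trace is 2*cos(2*pi*1*5/14) = -2*cos(2*pi/7).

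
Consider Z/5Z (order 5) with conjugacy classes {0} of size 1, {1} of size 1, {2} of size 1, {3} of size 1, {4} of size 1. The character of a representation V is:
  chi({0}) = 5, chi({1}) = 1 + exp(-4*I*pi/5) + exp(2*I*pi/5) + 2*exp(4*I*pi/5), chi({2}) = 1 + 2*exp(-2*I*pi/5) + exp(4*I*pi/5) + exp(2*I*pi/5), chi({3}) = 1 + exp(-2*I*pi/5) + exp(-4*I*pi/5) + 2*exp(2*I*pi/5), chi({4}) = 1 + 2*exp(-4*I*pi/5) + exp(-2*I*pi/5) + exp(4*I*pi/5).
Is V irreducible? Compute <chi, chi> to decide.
Not irreducible (reducible): <chi, chi> = 7 > 1.

Derivation: <chi, chi> = (1/|G|) sum_C |C| * |chi(C)|^2 = (1/5)[1*|5|^2 + 1*|1 + exp(-4*I*pi/5) + exp(2*I*pi/5) + 2*exp(4*I*pi/5)|^2 + 1*|1 + 2*exp(-2*I*pi/5) + exp(4*I*pi/5) + exp(2*I*pi/5)|^2 + 1*|1 + exp(-2*I*pi/5) + exp(-4*I*pi/5) + 2*exp(2*I*pi/5)|^2 + 1*|1 + 2*exp(-4*I*pi/5) + exp(-2*I*pi/5) + exp(4*I*pi/5)|^2]
  = (1/5)[(25) + (7 + 5*exp(-2*I*pi/5) + 4*exp(-4*I*pi/5) + 4*exp(4*I*pi/5) + 5*exp(2*I*pi/5)) + (7 + 4*exp(-2*I*pi/5) + 5*exp(-4*I*pi/5) + 5*exp(4*I*pi/5) + 4*exp(2*I*pi/5)) + (7 + 4*exp(-2*I*pi/5) + 5*exp(-4*I*pi/5) + 5*exp(4*I*pi/5) + 4*exp(2*I*pi/5)) + (7 + 5*exp(-2*I*pi/5) + 4*exp(-4*I*pi/5) + 4*exp(4*I*pi/5) + 5*exp(2*I*pi/5))] = 35/5 = 7.
(Exp terms are combined using exp(i*s)*conj(exp(i*t)) = exp(i*(s-t)), and sums of them are collapsed using the identity that for every m > 1 the m distinct m-th roots of unity sum to 0, e.g. 1 + exp(2*I*pi/3) + exp(-2*I*pi/3) = 0.)
A character is irreducible iff <chi, chi> = 1, so this representation is reducible.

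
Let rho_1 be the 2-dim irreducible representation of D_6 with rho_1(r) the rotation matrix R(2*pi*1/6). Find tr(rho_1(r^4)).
chi_{rho_1}(r^4) = 2*cos(2*pi*1*4/6) = -1

Solution. rho_1(r^4) is rotation by angle 2*pi*1*4/6, whose trace is 2*cos(2*pi*1*4/6) = -1.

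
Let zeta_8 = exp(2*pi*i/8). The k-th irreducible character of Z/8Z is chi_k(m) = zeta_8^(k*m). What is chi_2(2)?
chi_2(2) = zeta_8^4 = -1

Reasoning: chi_2(2) = zeta_8^(2*2) = zeta_8^4. Since zeta_8^8 = 1, this equals zeta_8^4 = exp(2*pi*i*4/8) = -1.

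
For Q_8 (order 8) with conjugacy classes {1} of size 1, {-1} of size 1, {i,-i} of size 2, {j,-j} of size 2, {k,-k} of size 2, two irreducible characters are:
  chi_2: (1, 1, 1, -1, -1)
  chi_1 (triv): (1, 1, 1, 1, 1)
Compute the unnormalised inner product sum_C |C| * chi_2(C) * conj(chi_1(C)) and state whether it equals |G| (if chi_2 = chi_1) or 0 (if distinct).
Sum = 0; so <chi_2, chi_1> = 0 (distinct irreducibles are orthogonal).

Reasoning: Compute term by term over conjugacy classes (|C| * chi_2(C) * conj(chi_1(C))):
  1*(1)*conj(1) + 1*(1)*conj(1) + 2*(1)*conj(1) + 2*(-1)*conj(1) + 2*(-1)*conj(1)
  = (1) + (1) + (2) + (-2) + (-2)
  = 0.
Dividing by |G| = 8 gives 0/8 = 0, matching the row-orthogonality relation <chi_2, chi_1> = [chi_2 = chi_1].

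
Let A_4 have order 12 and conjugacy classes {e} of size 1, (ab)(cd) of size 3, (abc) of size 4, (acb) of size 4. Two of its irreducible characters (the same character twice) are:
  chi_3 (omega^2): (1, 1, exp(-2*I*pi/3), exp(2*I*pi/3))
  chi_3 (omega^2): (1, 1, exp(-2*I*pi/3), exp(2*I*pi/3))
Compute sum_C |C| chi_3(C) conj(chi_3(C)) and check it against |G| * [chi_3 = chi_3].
Sum = 12 = |G| = 12; so <chi_3, chi_3> = 1 (norm-1 confirms irreducibility).

Reasoning: Compute term by term over conjugacy classes (|C| * chi_3(C) * conj(chi_3(C))):
  1*(1)*conj(1) + 3*(1)*conj(1) + 4*(exp(-2*I*pi/3))*conj(exp(-2*I*pi/3)) + 4*(exp(2*I*pi/3))*conj(exp(2*I*pi/3))
  = (1) + (3) + (4) + (4)
  = 12.
(Exp terms are combined using exp(i*s)*conj(exp(i*t)) = exp(i*(s-t)), and sums of them are collapsed using the identity that for every m > 1 the m distinct m-th roots of unity sum to 0, e.g. 1 + exp(2*I*pi/3) + exp(-2*I*pi/3) = 0.)
Dividing by |G| = 12 gives 12/12 = 1, matching the row-orthogonality relation <chi_3, chi_3> = [chi_3 = chi_3].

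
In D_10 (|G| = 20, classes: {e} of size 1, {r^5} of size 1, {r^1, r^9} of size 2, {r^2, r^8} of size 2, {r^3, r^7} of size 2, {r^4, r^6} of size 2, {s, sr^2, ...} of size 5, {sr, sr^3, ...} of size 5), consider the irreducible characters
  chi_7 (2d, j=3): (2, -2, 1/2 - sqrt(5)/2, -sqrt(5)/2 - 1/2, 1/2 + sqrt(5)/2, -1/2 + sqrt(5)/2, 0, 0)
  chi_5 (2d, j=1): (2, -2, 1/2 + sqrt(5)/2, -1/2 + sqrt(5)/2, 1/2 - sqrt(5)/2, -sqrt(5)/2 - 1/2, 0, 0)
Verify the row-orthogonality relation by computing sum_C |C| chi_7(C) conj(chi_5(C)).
Sum = 0; so <chi_7, chi_5> = 0 (distinct irreducibles are orthogonal).

Reasoning: Compute term by term over conjugacy classes (|C| * chi_7(C) * conj(chi_5(C))):
  1*(2)*conj(2) + 1*(-2)*conj(-2) + 2*(1/2 - sqrt(5)/2)*conj(1/2 + sqrt(5)/2) + 2*(-sqrt(5)/2 - 1/2)*conj(-1/2 + sqrt(5)/2) + 2*(1/2 + sqrt(5)/2)*conj(1/2 - sqrt(5)/2) + 2*(-1/2 + sqrt(5)/2)*conj(-sqrt(5)/2 - 1/2) + 5*(0)*conj(0) + 5*(0)*conj(0)
  = (4) + (4) + (-2) + (-2) + (-2) + (-2) + (0) + (0)
  = 0.
Dividing by |G| = 20 gives 0/20 = 0, matching the row-orthogonality relation <chi_7, chi_5> = [chi_7 = chi_5].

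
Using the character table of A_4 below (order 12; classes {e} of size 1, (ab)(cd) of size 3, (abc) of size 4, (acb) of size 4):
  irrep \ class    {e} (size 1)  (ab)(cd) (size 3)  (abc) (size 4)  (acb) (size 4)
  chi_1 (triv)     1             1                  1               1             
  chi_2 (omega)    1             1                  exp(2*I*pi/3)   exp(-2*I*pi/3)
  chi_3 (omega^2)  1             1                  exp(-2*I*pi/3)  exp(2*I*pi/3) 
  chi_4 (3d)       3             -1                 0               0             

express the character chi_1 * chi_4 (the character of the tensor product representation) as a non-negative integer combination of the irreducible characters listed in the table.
chi_1 tensor chi_4 = chi_4 (all other irreducibles have multiplicity 0).

Solution. The character of a tensor product is the pointwise product (chi_1 * chi_4)(C) = chi_1(C) * chi_4(C):
  {e}: (1)*(3), (ab)(cd): (1)*(-1), (abc): (1)*(0), (acb): (1)*(0)
so (chi_1 * chi_4) takes values
  {e} -> 3, (ab)(cd) -> -1, (abc) -> 0, (acb) -> 0.
Now take the inner product of this character with each irreducible chi from the table, <chi_1*chi_4, chi> = (1/12) sum_C |C| (chi_1*chi_4)(C) conj(chi(C)):
  <chi_1*chi_4, chi_1> = (1/12)[1*(3)*conj(1) + 3*(-1)*conj(1) + 4*(0)*conj(1) + 4*(0)*conj(1)]
      = (1/12)[(3) + (-3) + (0) + (0)] = 0/12 = 0
  <chi_1*chi_4, chi_2> = (1/12)[1*(3)*conj(1) + 3*(-1)*conj(1) + 4*(0)*conj(exp(2*I*pi/3)) + 4*(0)*conj(exp(-2*I*pi/3))]
      = (1/12)[(3) + (-3) + (0) + (0)] = 0/12 = 0
  <chi_1*chi_4, chi_3> = (1/12)[1*(3)*conj(1) + 3*(-1)*conj(1) + 4*(0)*conj(exp(-2*I*pi/3)) + 4*(0)*conj(exp(2*I*pi/3))]
      = (1/12)[(3) + (-3) + (0) + (0)] = 0/12 = 0
  <chi_1*chi_4, chi_4> = (1/12)[1*(3)*conj(3) + 3*(-1)*conj(-1) + 4*(0)*conj(0) + 4*(0)*conj(0)]
      = (1/12)[(9) + (3) + (0) + (0)] = 12/12 = 1
(Exp terms are combined using exp(i*s)*conj(exp(i*t)) = exp(i*(s-t)), and sums of them are collapsed using the identity that for every m > 1 the m distinct m-th roots of unity sum to 0, e.g. 1 + exp(2*I*pi/3) + exp(-2*I*pi/3) = 0.)
Hence the multiplicities are chi_4: 1. Dimension check: dim(chi_1)*dim(chi_4) = 1*3 = 3 and sum (mult * dim) = 1*3 = 3.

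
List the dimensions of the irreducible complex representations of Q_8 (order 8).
Dimensions: 1, 1, 1, 1, 2

Working: There are 5 irreducibles (= number of conjugacy classes). Their dimensions d_i satisfy sum d_i^2 = |G| = 8: 1 + 1 + 1 + 1 + 4 = 8.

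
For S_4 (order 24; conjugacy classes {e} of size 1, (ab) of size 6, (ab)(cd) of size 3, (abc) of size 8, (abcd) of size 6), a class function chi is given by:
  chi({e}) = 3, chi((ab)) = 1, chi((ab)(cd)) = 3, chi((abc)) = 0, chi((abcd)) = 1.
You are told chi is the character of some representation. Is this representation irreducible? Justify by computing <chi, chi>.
Not irreducible (reducible): <chi, chi> = 2 > 1.

Details: <chi, chi> = (1/|G|) sum_C |C| * |chi(C)|^2 = (1/24)[1*|3|^2 + 6*|1|^2 + 3*|3|^2 + 8*|0|^2 + 6*|1|^2]
  = (1/24)[(9) + (6) + (27) + (0) + (6)] = 48/24 = 2.
A character is irreducible iff <chi, chi> = 1, so this representation is reducible.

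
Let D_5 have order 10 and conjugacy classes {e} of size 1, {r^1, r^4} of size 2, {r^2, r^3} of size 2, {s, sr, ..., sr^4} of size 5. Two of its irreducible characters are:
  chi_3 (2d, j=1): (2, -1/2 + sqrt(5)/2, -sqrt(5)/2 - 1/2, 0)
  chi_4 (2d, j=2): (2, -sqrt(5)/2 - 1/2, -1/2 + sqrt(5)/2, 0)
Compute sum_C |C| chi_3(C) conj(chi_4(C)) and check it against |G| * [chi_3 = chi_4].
Sum = 0; so <chi_3, chi_4> = 0 (distinct irreducibles are orthogonal).

Justification: Compute term by term over conjugacy classes (|C| * chi_3(C) * conj(chi_4(C))):
  1*(2)*conj(2) + 2*(-1/2 + sqrt(5)/2)*conj(-sqrt(5)/2 - 1/2) + 2*(-sqrt(5)/2 - 1/2)*conj(-1/2 + sqrt(5)/2) + 5*(0)*conj(0)
  = (4) + (-2) + (-2) + (0)
  = 0.
Dividing by |G| = 10 gives 0/10 = 0, matching the row-orthogonality relation <chi_3, chi_4> = [chi_3 = chi_4].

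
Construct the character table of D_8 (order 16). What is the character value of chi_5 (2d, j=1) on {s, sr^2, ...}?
Conjugacy classes: {e} of size 1, {r^4} of size 1, {r^1, r^7} of size 2, {r^2, r^6} of size 2, {r^3, r^5} of size 2, {s, sr^2, ...} of size 4, {sr, sr^3, ...} of size 4.
Character table:
  irrep \ class              {e} (size 1)  {r^4} (size 1)  {r^1, r^7} (size 2)  {r^2, r^6} (size 2)  {r^3, r^5} (size 2)  {s, sr^2, ...} (size 4)  {sr, sr^3, ...} (size 4)
  chi_1 (triv)               1             1               1                    1                    1                    1                        1                       
  chi_2 (sign: r->1, s->-1)  1             1               1                    1                    1                    -1                       -1                      
  chi_3 (r->-1, s->1)        1             1               -1                   1                    -1                   1                        -1                      
  chi_4 (r->-1, s->-1)       1             1               -1                   1                    -1                   -1                       1                       
  chi_5 (2d, j=1)            2             -2              sqrt(2)              0                    -sqrt(2)             0                        0                       
  chi_6 (2d, j=2)            2             2               0                    -2                   0                    0                        0                       
  chi_7 (2d, j=3)            2             -2              -sqrt(2)             0                    sqrt(2)              0                        0                       

Spot check: chi_5 (2d, j=1) on {s, sr^2, ...} = 0.

Solution. D_8 has order 2*8 = 16 with 7 conjugacy classes, hence 7 irreducibles. Sum of squared dims 1 + 1 + 1 + 1 + 4 + 4 + 4 = 16 = |G|. Linear characters come from the abelianisation; the 2-dimensional irreps have character r^k -> 2*cos(2*pi*j*k/8), reflections -> 0.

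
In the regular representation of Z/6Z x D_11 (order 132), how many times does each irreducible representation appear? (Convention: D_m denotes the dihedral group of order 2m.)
Each irreducible V_i of dimension d_i appears with multiplicity d_i, i.e. rho_reg = (direct sum over all irreducibles V_i) d_i V_i. The irreducible dimensions for Z/6Z x D_11 are 1, 1, 1, 1, 1, 1, 1, 1, 1, 1, 1, 1, 2, 2, 2, 2, 2, 2, 2, 2, 2, 2, 2, 2, 2, 2, 2, 2, 2, 2, 2, 2, 2, 2, 2, 2, 2, 2, 2, 2, 2, 2: 12 irreducibles of dimension 1, each with multiplicity 1; 30 irreducibles of dimension 2, each with multiplicity 2. Total dimension 12*1*1 + 30*2*2 = 132 = |G|.

Proof sketch: General theorem: in the regular representation of a finite group G, each irreducible appears with multiplicity equal to its dimension. Check: dim(rho_reg) = sum d_i^2 = 1 + 1 + 1 + 1 + 1 + 1 + 1 + 1 + 1 + 1 + 1 + 1 + 4 + 4 + 4 + 4 + 4 + 4 + 4 + 4 + 4 + 4 + 4 + 4 + 4 + 4 + 4 + 4 + 4 + 4 + 4 + 4 + 4 + 4 + 4 + 4 + 4 + 4 + 4 + 4 + 4 + 4 = 132 = |G|.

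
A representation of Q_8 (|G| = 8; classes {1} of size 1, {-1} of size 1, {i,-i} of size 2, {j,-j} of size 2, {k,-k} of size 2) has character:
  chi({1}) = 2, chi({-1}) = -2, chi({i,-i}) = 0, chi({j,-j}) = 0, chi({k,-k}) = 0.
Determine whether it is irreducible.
Irreducible: <chi, chi> = 1.

<chi, chi> = (1/|G|) sum_C |C| * |chi(C)|^2 = (1/8)[1*|2|^2 + 1*|-2|^2 + 2*|0|^2 + 2*|0|^2 + 2*|0|^2]
  = (1/8)[(4) + (4) + (0) + (0) + (0)] = 8/8 = 1.
A character is irreducible iff <chi, chi> = 1, so this representation is irreducible.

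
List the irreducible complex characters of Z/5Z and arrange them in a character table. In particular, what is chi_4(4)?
Character table of Z/5Z (irreps indexed chi_0,...,chi_4 with chi_k(m) = zeta_5^(k*m), zeta_5 = exp(2*pi*i/5)):
  irrep \ class  {0} (size 1)  {1} (size 1)    {2} (size 1)    {3} (size 1)    {4} (size 1)  
  chi_0          1             1               1               1               1             
  chi_1          1             exp(2*I*pi/5)   exp(4*I*pi/5)   exp(-4*I*pi/5)  exp(-2*I*pi/5)
  chi_2          1             exp(4*I*pi/5)   exp(-2*I*pi/5)  exp(2*I*pi/5)   exp(-4*I*pi/5)
  chi_3          1             exp(-4*I*pi/5)  exp(2*I*pi/5)   exp(-2*I*pi/5)  exp(4*I*pi/5) 
  chi_4          1             exp(-2*I*pi/5)  exp(-4*I*pi/5)  exp(4*I*pi/5)   exp(2*I*pi/5) 

Spot check: chi_4(4) = zeta_5^(4*4) = zeta_5^16 = exp(2*I*pi/5).

Explanation: Z/5Z is abelian, so all 5 irreducible complex representations are 1-dimensional. They are given by chi_k(m) = zeta_5^(k*m) for k = 0,...,4. Row orthogonality: sum_m chi_k(m) conj(chi_l(m)) = 5 * [k = l].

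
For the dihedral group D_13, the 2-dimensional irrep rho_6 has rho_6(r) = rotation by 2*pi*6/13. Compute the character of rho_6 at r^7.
chi_{rho_6}(r^7) = 2*cos(2*pi*6*7/13) = 2*cos(84*pi/13)

Solution. rho_6(r^7) is rotation by angle 2*pi*6*7/13, whose trace is 2*cos(2*pi*6*7/13) = 2*cos(84*pi/13).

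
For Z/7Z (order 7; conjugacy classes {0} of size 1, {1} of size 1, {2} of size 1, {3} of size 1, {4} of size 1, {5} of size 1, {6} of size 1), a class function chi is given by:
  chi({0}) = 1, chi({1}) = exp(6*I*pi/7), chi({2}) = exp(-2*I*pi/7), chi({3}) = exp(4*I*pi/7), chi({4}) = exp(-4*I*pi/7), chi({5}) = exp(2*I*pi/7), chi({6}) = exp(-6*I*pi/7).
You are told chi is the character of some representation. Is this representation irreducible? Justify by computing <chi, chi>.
Irreducible: <chi, chi> = 1.

Argument: <chi, chi> = (1/|G|) sum_C |C| * |chi(C)|^2 = (1/7)[1*|1|^2 + 1*|exp(6*I*pi/7)|^2 + 1*|exp(-2*I*pi/7)|^2 + 1*|exp(4*I*pi/7)|^2 + 1*|exp(-4*I*pi/7)|^2 + 1*|exp(2*I*pi/7)|^2 + 1*|exp(-6*I*pi/7)|^2]
  = (1/7)[(1) + (1) + (1) + (1) + (1) + (1) + (1)] = 7/7 = 1.
(Exp terms are combined using exp(i*s)*conj(exp(i*t)) = exp(i*(s-t)), and sums of them are collapsed using the identity that for every m > 1 the m distinct m-th roots of unity sum to 0, e.g. 1 + exp(2*I*pi/3) + exp(-2*I*pi/3) = 0.)
A character is irreducible iff <chi, chi> = 1, so this representation is irreducible.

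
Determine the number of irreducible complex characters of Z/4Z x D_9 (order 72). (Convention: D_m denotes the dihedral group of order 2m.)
24

Reasoning: The number of irreducible complex representations of a finite group equals its number of conjugacy classes. For a direct product, #classes(G x H) = #classes(G) * #classes(H). Z/4Z has 4 classes (abelian), D_9 has 6 classes, so 4 * 6 = 24, so Z/4Z x D_9 (order 72) has exactly 24 irreducible complex representations.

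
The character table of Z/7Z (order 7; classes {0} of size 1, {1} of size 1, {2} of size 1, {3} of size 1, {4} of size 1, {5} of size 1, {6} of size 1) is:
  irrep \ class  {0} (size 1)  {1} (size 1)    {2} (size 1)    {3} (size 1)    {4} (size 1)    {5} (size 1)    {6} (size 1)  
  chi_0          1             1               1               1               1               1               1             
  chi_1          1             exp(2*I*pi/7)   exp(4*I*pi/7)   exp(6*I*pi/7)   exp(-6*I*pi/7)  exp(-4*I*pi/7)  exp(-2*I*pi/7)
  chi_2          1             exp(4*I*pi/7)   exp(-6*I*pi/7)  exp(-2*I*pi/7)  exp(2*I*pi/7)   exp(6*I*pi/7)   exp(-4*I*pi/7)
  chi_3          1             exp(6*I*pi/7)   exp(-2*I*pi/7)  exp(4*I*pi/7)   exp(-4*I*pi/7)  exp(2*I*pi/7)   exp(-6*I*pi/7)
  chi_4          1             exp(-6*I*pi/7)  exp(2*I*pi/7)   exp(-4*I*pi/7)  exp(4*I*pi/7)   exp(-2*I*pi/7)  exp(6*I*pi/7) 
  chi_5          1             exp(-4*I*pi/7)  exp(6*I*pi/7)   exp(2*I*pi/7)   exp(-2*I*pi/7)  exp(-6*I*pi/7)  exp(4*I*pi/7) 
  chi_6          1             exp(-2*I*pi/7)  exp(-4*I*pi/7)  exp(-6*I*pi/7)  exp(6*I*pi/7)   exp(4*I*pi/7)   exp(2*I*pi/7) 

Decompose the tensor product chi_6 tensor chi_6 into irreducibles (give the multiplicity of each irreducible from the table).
chi_6 tensor chi_6 = chi_5 (all other irreducibles have multiplicity 0).

Explanation: The character of a tensor product is the pointwise product (chi_6 * chi_6)(C) = chi_6(C) * chi_6(C):
  {0}: (1)*(1), {1}: (exp(-2*I*pi/7))*(exp(-2*I*pi/7)), {2}: (exp(-4*I*pi/7))*(exp(-4*I*pi/7)), {3}: (exp(-6*I*pi/7))*(exp(-6*I*pi/7)), {4}: (exp(6*I*pi/7))*(exp(6*I*pi/7)), {5}: (exp(4*I*pi/7))*(exp(4*I*pi/7)), {6}: (exp(2*I*pi/7))*(exp(2*I*pi/7))
so (chi_6 * chi_6) takes values
  {0} -> 1, {1} -> exp(-4*I*pi/7), {2} -> exp(6*I*pi/7), {3} -> exp(2*I*pi/7), {4} -> exp(-2*I*pi/7), {5} -> exp(-6*I*pi/7), {6} -> exp(4*I*pi/7).
Now take the inner product of this character with each irreducible chi from the table, <chi_6*chi_6, chi> = (1/7) sum_C |C| (chi_6*chi_6)(C) conj(chi(C)):
  <chi_6*chi_6, chi_0> = (1/7)[1*(1)*conj(1) + 1*(exp(-4*I*pi/7))*conj(1) + 1*(exp(6*I*pi/7))*conj(1) + 1*(exp(2*I*pi/7))*conj(1) + 1*(exp(-2*I*pi/7))*conj(1) + 1*(exp(-6*I*pi/7))*conj(1) + 1*(exp(4*I*pi/7))*conj(1)]
      = (1/7)[(1) + (exp(-4*I*pi/7)) + (exp(6*I*pi/7)) + (exp(2*I*pi/7)) + (exp(-2*I*pi/7)) + (exp(-6*I*pi/7)) + (exp(4*I*pi/7))] = 0/7 = 0
  <chi_6*chi_6, chi_1> = (1/7)[1*(1)*conj(1) + 1*(exp(-4*I*pi/7))*conj(exp(2*I*pi/7)) + 1*(exp(6*I*pi/7))*conj(exp(4*I*pi/7)) + 1*(exp(2*I*pi/7))*conj(exp(6*I*pi/7)) + 1*(exp(-2*I*pi/7))*conj(exp(-6*I*pi/7)) + 1*(exp(-6*I*pi/7))*conj(exp(-4*I*pi/7)) + 1*(exp(4*I*pi/7))*conj(exp(-2*I*pi/7))]
      = (1/7)[(1) + (exp(-6*I*pi/7)) + (exp(2*I*pi/7)) + (exp(-4*I*pi/7)) + (exp(4*I*pi/7)) + (exp(-2*I*pi/7)) + (exp(6*I*pi/7))] = 0/7 = 0
  <chi_6*chi_6, chi_2> = (1/7)[1*(1)*conj(1) + 1*(exp(-4*I*pi/7))*conj(exp(4*I*pi/7)) + 1*(exp(6*I*pi/7))*conj(exp(-6*I*pi/7)) + 1*(exp(2*I*pi/7))*conj(exp(-2*I*pi/7)) + 1*(exp(-2*I*pi/7))*conj(exp(2*I*pi/7)) + 1*(exp(-6*I*pi/7))*conj(exp(6*I*pi/7)) + 1*(exp(4*I*pi/7))*conj(exp(-4*I*pi/7))]
      = (1/7)[(1) + (exp(6*I*pi/7)) + (exp(-2*I*pi/7)) + (exp(4*I*pi/7)) + (exp(-4*I*pi/7)) + (exp(2*I*pi/7)) + (exp(-6*I*pi/7))] = 0/7 = 0
  <chi_6*chi_6, chi_3> = (1/7)[1*(1)*conj(1) + 1*(exp(-4*I*pi/7))*conj(exp(6*I*pi/7)) + 1*(exp(6*I*pi/7))*conj(exp(-2*I*pi/7)) + 1*(exp(2*I*pi/7))*conj(exp(4*I*pi/7)) + 1*(exp(-2*I*pi/7))*conj(exp(-4*I*pi/7)) + 1*(exp(-6*I*pi/7))*conj(exp(2*I*pi/7)) + 1*(exp(4*I*pi/7))*conj(exp(-6*I*pi/7))]
      = (1/7)[(1) + (exp(4*I*pi/7)) + (exp(-6*I*pi/7)) + (exp(-2*I*pi/7)) + (exp(2*I*pi/7)) + (exp(6*I*pi/7)) + (exp(-4*I*pi/7))] = 0/7 = 0
  <chi_6*chi_6, chi_4> = (1/7)[1*(1)*conj(1) + 1*(exp(-4*I*pi/7))*conj(exp(-6*I*pi/7)) + 1*(exp(6*I*pi/7))*conj(exp(2*I*pi/7)) + 1*(exp(2*I*pi/7))*conj(exp(-4*I*pi/7)) + 1*(exp(-2*I*pi/7))*conj(exp(4*I*pi/7)) + 1*(exp(-6*I*pi/7))*conj(exp(-2*I*pi/7)) + 1*(exp(4*I*pi/7))*conj(exp(6*I*pi/7))]
      = (1/7)[(1) + (exp(2*I*pi/7)) + (exp(4*I*pi/7)) + (exp(6*I*pi/7)) + (exp(-6*I*pi/7)) + (exp(-4*I*pi/7)) + (exp(-2*I*pi/7))] = 0/7 = 0
  <chi_6*chi_6, chi_5> = (1/7)[1*(1)*conj(1) + 1*(exp(-4*I*pi/7))*conj(exp(-4*I*pi/7)) + 1*(exp(6*I*pi/7))*conj(exp(6*I*pi/7)) + 1*(exp(2*I*pi/7))*conj(exp(2*I*pi/7)) + 1*(exp(-2*I*pi/7))*conj(exp(-2*I*pi/7)) + 1*(exp(-6*I*pi/7))*conj(exp(-6*I*pi/7)) + 1*(exp(4*I*pi/7))*conj(exp(4*I*pi/7))]
      = (1/7)[(1) + (1) + (1) + (1) + (1) + (1) + (1)] = 7/7 = 1
  <chi_6*chi_6, chi_6> = (1/7)[1*(1)*conj(1) + 1*(exp(-4*I*pi/7))*conj(exp(-2*I*pi/7)) + 1*(exp(6*I*pi/7))*conj(exp(-4*I*pi/7)) + 1*(exp(2*I*pi/7))*conj(exp(-6*I*pi/7)) + 1*(exp(-2*I*pi/7))*conj(exp(6*I*pi/7)) + 1*(exp(-6*I*pi/7))*conj(exp(4*I*pi/7)) + 1*(exp(4*I*pi/7))*conj(exp(2*I*pi/7))]
      = (1/7)[(1) + (exp(-2*I*pi/7)) + (exp(-4*I*pi/7)) + (exp(-6*I*pi/7)) + (exp(6*I*pi/7)) + (exp(4*I*pi/7)) + (exp(2*I*pi/7))] = 0/7 = 0
(Exp terms are combined using exp(i*s)*conj(exp(i*t)) = exp(i*(s-t)), and sums of them are collapsed using the identity that for every m > 1 the m distinct m-th roots of unity sum to 0, e.g. 1 + exp(2*I*pi/3) + exp(-2*I*pi/3) = 0.)
Hence the multiplicities are chi_5: 1. Dimension check: dim(chi_6)*dim(chi_6) = 1*1 = 1 and sum (mult * dim) = 1*1 = 1.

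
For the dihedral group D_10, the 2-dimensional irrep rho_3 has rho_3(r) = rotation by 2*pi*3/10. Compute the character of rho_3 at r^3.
chi_{rho_3}(r^3) = 2*cos(2*pi*3*3/10) = 1/2 + sqrt(5)/2

Solution. rho_3(r^3) is rotation by angle 2*pi*3*3/10, whose trace is 2*cos(2*pi*3*3/10) = 1/2 + sqrt(5)/2.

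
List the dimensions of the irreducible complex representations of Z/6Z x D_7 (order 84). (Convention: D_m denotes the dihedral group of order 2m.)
Dimensions: 1, 1, 1, 1, 1, 1, 1, 1, 1, 1, 1, 1, 2, 2, 2, 2, 2, 2, 2, 2, 2, 2, 2, 2, 2, 2, 2, 2, 2, 2

Justification: There are 30 irreducibles (= number of conjugacy classes). Their dimensions d_i satisfy sum d_i^2 = |G| = 84: 1 + 1 + 1 + 1 + 1 + 1 + 1 + 1 + 1 + 1 + 1 + 1 + 4 + 4 + 4 + 4 + 4 + 4 + 4 + 4 + 4 + 4 + 4 + 4 + 4 + 4 + 4 + 4 + 4 + 4 = 84. (For the product with Z/6Z: each of the 6 1-dim characters of Z/6Z tensors with each irrep of D_7, giving 6 copies of each D_7-dimension.)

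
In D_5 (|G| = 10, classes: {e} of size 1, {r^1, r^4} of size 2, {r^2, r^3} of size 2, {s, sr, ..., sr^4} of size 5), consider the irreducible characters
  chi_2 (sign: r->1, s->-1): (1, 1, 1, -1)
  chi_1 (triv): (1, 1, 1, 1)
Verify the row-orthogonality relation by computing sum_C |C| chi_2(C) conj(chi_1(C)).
Sum = 0; so <chi_2, chi_1> = 0 (distinct irreducibles are orthogonal).

Proof sketch: Compute term by term over conjugacy classes (|C| * chi_2(C) * conj(chi_1(C))):
  1*(1)*conj(1) + 2*(1)*conj(1) + 2*(1)*conj(1) + 5*(-1)*conj(1)
  = (1) + (2) + (2) + (-5)
  = 0.
Dividing by |G| = 10 gives 0/10 = 0, matching the row-orthogonality relation <chi_2, chi_1> = [chi_2 = chi_1].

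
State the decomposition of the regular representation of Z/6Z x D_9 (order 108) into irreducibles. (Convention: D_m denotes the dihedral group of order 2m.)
Each irreducible V_i of dimension d_i appears with multiplicity d_i, i.e. rho_reg = (direct sum over all irreducibles V_i) d_i V_i. The irreducible dimensions for Z/6Z x D_9 are 1, 1, 1, 1, 1, 1, 1, 1, 1, 1, 1, 1, 2, 2, 2, 2, 2, 2, 2, 2, 2, 2, 2, 2, 2, 2, 2, 2, 2, 2, 2, 2, 2, 2, 2, 2: 12 irreducibles of dimension 1, each with multiplicity 1; 24 irreducibles of dimension 2, each with multiplicity 2. Total dimension 12*1*1 + 24*2*2 = 108 = |G|.

Reasoning: General theorem: in the regular representation of a finite group G, each irreducible appears with multiplicity equal to its dimension. Check: dim(rho_reg) = sum d_i^2 = 1 + 1 + 1 + 1 + 1 + 1 + 1 + 1 + 1 + 1 + 1 + 1 + 4 + 4 + 4 + 4 + 4 + 4 + 4 + 4 + 4 + 4 + 4 + 4 + 4 + 4 + 4 + 4 + 4 + 4 + 4 + 4 + 4 + 4 + 4 + 4 = 108 = |G|.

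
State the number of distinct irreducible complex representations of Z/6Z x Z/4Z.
24

Details: The number of irreducible complex representations of a finite group equals its number of conjugacy classes. Z/6Z x Z/4Z is abelian of order 24, so every element is its own conjugacy class: 24 classes, so Z/6Z x Z/4Z (order 24) has exactly 24 irreducible complex representations.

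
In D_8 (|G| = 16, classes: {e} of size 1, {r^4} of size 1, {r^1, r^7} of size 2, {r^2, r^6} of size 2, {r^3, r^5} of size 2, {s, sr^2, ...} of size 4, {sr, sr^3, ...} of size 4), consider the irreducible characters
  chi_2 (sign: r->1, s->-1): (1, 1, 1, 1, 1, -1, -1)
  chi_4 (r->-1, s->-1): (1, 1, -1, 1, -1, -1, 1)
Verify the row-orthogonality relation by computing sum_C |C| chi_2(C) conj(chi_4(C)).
Sum = 0; so <chi_2, chi_4> = 0 (distinct irreducibles are orthogonal).

Solution. Compute term by term over conjugacy classes (|C| * chi_2(C) * conj(chi_4(C))):
  1*(1)*conj(1) + 1*(1)*conj(1) + 2*(1)*conj(-1) + 2*(1)*conj(1) + 2*(1)*conj(-1) + 4*(-1)*conj(-1) + 4*(-1)*conj(1)
  = (1) + (1) + (-2) + (2) + (-2) + (4) + (-4)
  = 0.
Dividing by |G| = 16 gives 0/16 = 0, matching the row-orthogonality relation <chi_2, chi_4> = [chi_2 = chi_4].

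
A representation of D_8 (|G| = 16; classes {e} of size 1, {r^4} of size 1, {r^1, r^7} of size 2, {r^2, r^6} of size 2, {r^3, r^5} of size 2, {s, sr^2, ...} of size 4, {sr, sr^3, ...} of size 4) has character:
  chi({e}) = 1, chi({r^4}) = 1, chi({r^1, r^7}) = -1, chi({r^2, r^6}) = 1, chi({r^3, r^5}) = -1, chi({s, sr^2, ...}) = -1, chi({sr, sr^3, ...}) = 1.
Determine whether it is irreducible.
Irreducible: <chi, chi> = 1.

Argument: <chi, chi> = (1/|G|) sum_C |C| * |chi(C)|^2 = (1/16)[1*|1|^2 + 1*|1|^2 + 2*|-1|^2 + 2*|1|^2 + 2*|-1|^2 + 4*|-1|^2 + 4*|1|^2]
  = (1/16)[(1) + (1) + (2) + (2) + (2) + (4) + (4)] = 16/16 = 1.
A character is irreducible iff <chi, chi> = 1, so this representation is irreducible.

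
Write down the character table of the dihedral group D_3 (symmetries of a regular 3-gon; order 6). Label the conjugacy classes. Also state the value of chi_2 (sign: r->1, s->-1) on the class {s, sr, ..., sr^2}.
Conjugacy classes: {e} of size 1, {r^1, r^2} of size 2, {s, sr, ..., sr^2} of size 3.
Character table:
  irrep \ class              {e} (size 1)  {r^1, r^2} (size 2)  {s, sr, ..., sr^2} (size 3)
  chi_1 (triv)               1             1                    1                          
  chi_2 (sign: r->1, s->-1)  1             1                    -1                         
  chi_3 (2d, j=1)            2             -1                   0                          

Spot check: chi_2 (sign: r->1, s->-1) on {s, sr, ..., sr^2} = -1.

Argument: D_3 has order 2*3 = 6 with 3 conjugacy classes, hence 3 irreducibles. Sum of squared dims 1 + 1 + 4 = 6 = |G|. Linear characters come from the abelianisation; the 2-dimensional irreps have character r^k -> 2*cos(2*pi*j*k/3), reflections -> 0.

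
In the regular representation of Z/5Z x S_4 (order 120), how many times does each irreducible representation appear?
Each irreducible V_i of dimension d_i appears with multiplicity d_i, i.e. rho_reg = (direct sum over all irreducibles V_i) d_i V_i. The irreducible dimensions for Z/5Z x S_4 are 1, 1, 1, 1, 1, 1, 1, 1, 1, 1, 2, 2, 2, 2, 2, 3, 3, 3, 3, 3, 3, 3, 3, 3, 3: 10 irreducibles of dimension 1, each with multiplicity 1; 5 irreducibles of dimension 2, each with multiplicity 2; 10 irreducibles of dimension 3, each with multiplicity 3. Total dimension 10*1*1 + 5*2*2 + 10*3*3 = 120 = |G|.

Details: General theorem: in the regular representation of a finite group G, each irreducible appears with multiplicity equal to its dimension. Check: dim(rho_reg) = sum d_i^2 = 1 + 1 + 1 + 1 + 1 + 1 + 1 + 1 + 1 + 1 + 4 + 4 + 4 + 4 + 4 + 9 + 9 + 9 + 9 + 9 + 9 + 9 + 9 + 9 + 9 = 120 = |G|.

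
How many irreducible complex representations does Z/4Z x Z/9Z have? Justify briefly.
36

Derivation: The number of irreducible complex representations of a finite group equals its number of conjugacy classes. Z/4Z x Z/9Z is abelian of order 36, so every element is its own conjugacy class: 36 classes, so Z/4Z x Z/9Z (order 36) has exactly 36 irreducible complex representations.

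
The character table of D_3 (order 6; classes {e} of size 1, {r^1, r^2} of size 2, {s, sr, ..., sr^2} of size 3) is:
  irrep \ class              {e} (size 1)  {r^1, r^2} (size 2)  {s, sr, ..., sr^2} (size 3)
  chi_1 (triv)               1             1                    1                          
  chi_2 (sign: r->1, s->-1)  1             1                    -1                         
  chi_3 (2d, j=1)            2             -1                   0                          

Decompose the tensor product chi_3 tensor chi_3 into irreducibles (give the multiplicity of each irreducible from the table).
chi_3 tensor chi_3 = chi_1 + chi_2 + chi_3 (all other irreducibles have multiplicity 0).

The character of a tensor product is the pointwise product (chi_3 * chi_3)(C) = chi_3(C) * chi_3(C):
  {e}: (2)*(2), {r^1, r^2}: (-1)*(-1), {s, sr, ..., sr^2}: (0)*(0)
so (chi_3 * chi_3) takes values
  {e} -> 4, {r^1, r^2} -> 1, {s, sr, ..., sr^2} -> 0.
Now take the inner product of this character with each irreducible chi from the table, <chi_3*chi_3, chi> = (1/6) sum_C |C| (chi_3*chi_3)(C) conj(chi(C)):
  <chi_3*chi_3, chi_1> = (1/6)[1*(4)*conj(1) + 2*(1)*conj(1) + 3*(0)*conj(1)]
      = (1/6)[(4) + (2) + (0)] = 6/6 = 1
  <chi_3*chi_3, chi_2> = (1/6)[1*(4)*conj(1) + 2*(1)*conj(1) + 3*(0)*conj(-1)]
      = (1/6)[(4) + (2) + (0)] = 6/6 = 1
  <chi_3*chi_3, chi_3> = (1/6)[1*(4)*conj(2) + 2*(1)*conj(-1) + 3*(0)*conj(0)]
      = (1/6)[(8) + (-2) + (0)] = 6/6 = 1
Hence the multiplicities are chi_1: 1, chi_2: 1, chi_3: 1. Dimension check: dim(chi_3)*dim(chi_3) = 2*2 = 4 and sum (mult * dim) = 1*1 + 1*1 + 1*2 = 4.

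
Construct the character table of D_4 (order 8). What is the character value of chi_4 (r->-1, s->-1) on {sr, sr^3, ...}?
Conjugacy classes: {e} of size 1, {r^2} of size 1, {r^1, r^3} of size 2, {s, sr^2, ...} of size 2, {sr, sr^3, ...} of size 2.
Character table:
  irrep \ class              {e} (size 1)  {r^2} (size 1)  {r^1, r^3} (size 2)  {s, sr^2, ...} (size 2)  {sr, sr^3, ...} (size 2)
  chi_1 (triv)               1             1               1                    1                        1                       
  chi_2 (sign: r->1, s->-1)  1             1               1                    -1                       -1                      
  chi_3 (r->-1, s->1)        1             1               -1                   1                        -1                      
  chi_4 (r->-1, s->-1)       1             1               -1                   -1                       1                       
  chi_5 (2d, j=1)            2             -2              0                    0                        0                       

Spot check: chi_4 (r->-1, s->-1) on {sr, sr^3, ...} = 1.

Solution. D_4 has order 2*4 = 8 with 5 conjugacy classes, hence 5 irreducibles. Sum of squared dims 1 + 1 + 1 + 1 + 4 = 8 = |G|. Linear characters come from the abelianisation; the 2-dimensional irreps have character r^k -> 2*cos(2*pi*j*k/4), reflections -> 0.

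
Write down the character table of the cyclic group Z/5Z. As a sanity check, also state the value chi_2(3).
Character table of Z/5Z (irreps indexed chi_0,...,chi_4 with chi_k(m) = zeta_5^(k*m), zeta_5 = exp(2*pi*i/5)):
  irrep \ class  {0} (size 1)  {1} (size 1)    {2} (size 1)    {3} (size 1)    {4} (size 1)  
  chi_0          1             1               1               1               1             
  chi_1          1             exp(2*I*pi/5)   exp(4*I*pi/5)   exp(-4*I*pi/5)  exp(-2*I*pi/5)
  chi_2          1             exp(4*I*pi/5)   exp(-2*I*pi/5)  exp(2*I*pi/5)   exp(-4*I*pi/5)
  chi_3          1             exp(-4*I*pi/5)  exp(2*I*pi/5)   exp(-2*I*pi/5)  exp(4*I*pi/5) 
  chi_4          1             exp(-2*I*pi/5)  exp(-4*I*pi/5)  exp(4*I*pi/5)   exp(2*I*pi/5) 

Spot check: chi_2(3) = zeta_5^(2*3) = zeta_5^6 = exp(2*I*pi/5).

Explanation: Z/5Z is abelian, so all 5 irreducible complex representations are 1-dimensional. They are given by chi_k(m) = zeta_5^(k*m) for k = 0,...,4. Row orthogonality: sum_m chi_k(m) conj(chi_l(m)) = 5 * [k = l].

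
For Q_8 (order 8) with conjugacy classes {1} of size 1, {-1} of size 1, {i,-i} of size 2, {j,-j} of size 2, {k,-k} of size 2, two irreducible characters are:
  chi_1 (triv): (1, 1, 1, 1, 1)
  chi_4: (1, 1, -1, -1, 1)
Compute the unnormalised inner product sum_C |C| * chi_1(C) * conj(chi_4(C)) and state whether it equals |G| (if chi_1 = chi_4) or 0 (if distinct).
Sum = 0; so <chi_1, chi_4> = 0 (distinct irreducibles are orthogonal).

Solution. Compute term by term over conjugacy classes (|C| * chi_1(C) * conj(chi_4(C))):
  1*(1)*conj(1) + 1*(1)*conj(1) + 2*(1)*conj(-1) + 2*(1)*conj(-1) + 2*(1)*conj(1)
  = (1) + (1) + (-2) + (-2) + (2)
  = 0.
Dividing by |G| = 8 gives 0/8 = 0, matching the row-orthogonality relation <chi_1, chi_4> = [chi_1 = chi_4].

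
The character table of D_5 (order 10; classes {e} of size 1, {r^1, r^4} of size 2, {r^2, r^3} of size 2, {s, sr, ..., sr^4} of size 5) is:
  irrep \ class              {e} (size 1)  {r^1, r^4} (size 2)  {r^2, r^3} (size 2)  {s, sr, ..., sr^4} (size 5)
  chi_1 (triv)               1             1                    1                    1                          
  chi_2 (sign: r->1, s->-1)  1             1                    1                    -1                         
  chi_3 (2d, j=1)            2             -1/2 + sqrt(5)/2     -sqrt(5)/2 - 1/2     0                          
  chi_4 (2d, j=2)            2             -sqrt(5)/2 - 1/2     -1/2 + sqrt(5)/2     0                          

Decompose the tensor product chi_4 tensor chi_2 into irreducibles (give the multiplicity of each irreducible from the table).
chi_4 tensor chi_2 = chi_4 (all other irreducibles have multiplicity 0).

Why: The character of a tensor product is the pointwise product (chi_4 * chi_2)(C) = chi_4(C) * chi_2(C):
  {e}: (2)*(1), {r^1, r^4}: (-sqrt(5)/2 - 1/2)*(1), {r^2, r^3}: (-1/2 + sqrt(5)/2)*(1), {s, sr, ..., sr^4}: (0)*(-1)
so (chi_4 * chi_2) takes values
  {e} -> 2, {r^1, r^4} -> -sqrt(5)/2 - 1/2, {r^2, r^3} -> -1/2 + sqrt(5)/2, {s, sr, ..., sr^4} -> 0.
Now take the inner product of this character with each irreducible chi from the table, <chi_4*chi_2, chi> = (1/10) sum_C |C| (chi_4*chi_2)(C) conj(chi(C)):
  <chi_4*chi_2, chi_1> = (1/10)[1*(2)*conj(1) + 2*(-sqrt(5)/2 - 1/2)*conj(1) + 2*(-1/2 + sqrt(5)/2)*conj(1) + 5*(0)*conj(1)]
      = (1/10)[(2) + (-sqrt(5) - 1) + (-1 + sqrt(5)) + (0)] = 0/10 = 0
  <chi_4*chi_2, chi_2> = (1/10)[1*(2)*conj(1) + 2*(-sqrt(5)/2 - 1/2)*conj(1) + 2*(-1/2 + sqrt(5)/2)*conj(1) + 5*(0)*conj(-1)]
      = (1/10)[(2) + (-sqrt(5) - 1) + (-1 + sqrt(5)) + (0)] = 0/10 = 0
  <chi_4*chi_2, chi_3> = (1/10)[1*(2)*conj(2) + 2*(-sqrt(5)/2 - 1/2)*conj(-1/2 + sqrt(5)/2) + 2*(-1/2 + sqrt(5)/2)*conj(-sqrt(5)/2 - 1/2) + 5*(0)*conj(0)]
      = (1/10)[(4) + (-2) + (-2) + (0)] = 0/10 = 0
  <chi_4*chi_2, chi_4> = (1/10)[1*(2)*conj(2) + 2*(-sqrt(5)/2 - 1/2)*conj(-sqrt(5)/2 - 1/2) + 2*(-1/2 + sqrt(5)/2)*conj(-1/2 + sqrt(5)/2) + 5*(0)*conj(0)]
      = (1/10)[(4) + (sqrt(5) + 3) + (3 - sqrt(5)) + (0)] = 10/10 = 1
Hence the multiplicities are chi_4: 1. Dimension check: dim(chi_4)*dim(chi_2) = 2*1 = 2 and sum (mult * dim) = 1*2 = 2.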